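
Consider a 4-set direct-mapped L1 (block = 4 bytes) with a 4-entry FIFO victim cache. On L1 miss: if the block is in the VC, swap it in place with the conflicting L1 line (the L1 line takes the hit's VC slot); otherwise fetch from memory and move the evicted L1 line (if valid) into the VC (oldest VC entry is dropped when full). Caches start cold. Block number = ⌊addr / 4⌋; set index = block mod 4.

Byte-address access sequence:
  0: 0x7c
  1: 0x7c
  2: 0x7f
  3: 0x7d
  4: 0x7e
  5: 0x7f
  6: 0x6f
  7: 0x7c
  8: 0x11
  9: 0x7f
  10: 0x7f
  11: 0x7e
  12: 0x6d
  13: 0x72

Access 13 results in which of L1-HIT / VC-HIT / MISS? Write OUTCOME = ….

OUTCOME = MISS

#0 0x7c→b31/s3 MISS; vc=[]
#1 0x7c→b31/s3 L1-HIT; vc=[]
#2 0x7f→b31/s3 L1-HIT; vc=[]
#3 0x7d→b31/s3 L1-HIT; vc=[]
#4 0x7e→b31/s3 L1-HIT; vc=[]
#5 0x7f→b31/s3 L1-HIT; vc=[]
#6 0x6f→b27/s3 MISS; vc=[31]
#7 0x7c→b31/s3 VC-HIT; vc=[27]
#8 0x11→b4/s0 MISS; vc=[27]
#9 0x7f→b31/s3 L1-HIT; vc=[27]
#10 0x7f→b31/s3 L1-HIT; vc=[27]
#11 0x7e→b31/s3 L1-HIT; vc=[27]
#12 0x6d→b27/s3 VC-HIT; vc=[31]
#13 0x72→b28/s0 MISS; vc=[31,4]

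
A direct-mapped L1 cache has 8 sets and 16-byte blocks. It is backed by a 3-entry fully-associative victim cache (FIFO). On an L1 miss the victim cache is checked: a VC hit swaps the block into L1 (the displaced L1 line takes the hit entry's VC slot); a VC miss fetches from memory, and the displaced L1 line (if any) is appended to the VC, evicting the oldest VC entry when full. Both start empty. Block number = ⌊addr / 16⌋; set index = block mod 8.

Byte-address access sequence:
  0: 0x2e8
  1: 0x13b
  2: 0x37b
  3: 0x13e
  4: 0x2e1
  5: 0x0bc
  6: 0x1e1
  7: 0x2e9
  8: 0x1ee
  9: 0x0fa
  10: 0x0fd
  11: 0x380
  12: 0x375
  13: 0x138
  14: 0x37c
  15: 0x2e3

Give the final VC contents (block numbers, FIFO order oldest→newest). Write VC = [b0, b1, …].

VC = [11, 30, 15]

  [0] addr=0x2e8 blk=46 s=6: MISS | VC []
  [1] addr=0x13b blk=19 s=3: MISS | VC []
  [2] addr=0x37b blk=55 s=7: MISS | VC []
  [3] addr=0x13e blk=19 s=3: L1-HIT | VC []
  [4] addr=0x2e1 blk=46 s=6: L1-HIT | VC []
  [5] addr=0xbc blk=11 s=3: MISS | VC [19]
  [6] addr=0x1e1 blk=30 s=6: MISS | VC [19, 46]
  [7] addr=0x2e9 blk=46 s=6: VC-HIT | VC [19, 30]
  [8] addr=0x1ee blk=30 s=6: VC-HIT | VC [19, 46]
  [9] addr=0xfa blk=15 s=7: MISS | VC [19, 46, 55]
  [10] addr=0xfd blk=15 s=7: L1-HIT | VC [19, 46, 55]
  [11] addr=0x380 blk=56 s=0: MISS | VC [19, 46, 55]
  [12] addr=0x375 blk=55 s=7: VC-HIT | VC [19, 46, 15]
  [13] addr=0x138 blk=19 s=3: VC-HIT | VC [11, 46, 15]
  [14] addr=0x37c blk=55 s=7: L1-HIT | VC [11, 46, 15]
  [15] addr=0x2e3 blk=46 s=6: VC-HIT | VC [11, 30, 15]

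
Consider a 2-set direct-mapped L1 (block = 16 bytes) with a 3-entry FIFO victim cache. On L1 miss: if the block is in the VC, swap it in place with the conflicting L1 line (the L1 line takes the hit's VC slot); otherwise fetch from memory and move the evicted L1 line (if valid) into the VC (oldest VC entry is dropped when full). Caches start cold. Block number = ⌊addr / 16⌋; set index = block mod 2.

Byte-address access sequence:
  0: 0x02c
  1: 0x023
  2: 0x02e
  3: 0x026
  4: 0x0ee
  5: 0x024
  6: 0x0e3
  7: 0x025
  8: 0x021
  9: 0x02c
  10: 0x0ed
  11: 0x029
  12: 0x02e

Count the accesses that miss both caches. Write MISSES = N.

  [0] addr=0x2c blk=2 s=0: MISS | VC []
  [1] addr=0x23 blk=2 s=0: L1-HIT | VC []
  [2] addr=0x2e blk=2 s=0: L1-HIT | VC []
  [3] addr=0x26 blk=2 s=0: L1-HIT | VC []
  [4] addr=0xee blk=14 s=0: MISS | VC [2]
  [5] addr=0x24 blk=2 s=0: VC-HIT | VC [14]
  [6] addr=0xe3 blk=14 s=0: VC-HIT | VC [2]
  [7] addr=0x25 blk=2 s=0: VC-HIT | VC [14]
  [8] addr=0x21 blk=2 s=0: L1-HIT | VC [14]
  [9] addr=0x2c blk=2 s=0: L1-HIT | VC [14]
  [10] addr=0xed blk=14 s=0: VC-HIT | VC [2]
  [11] addr=0x29 blk=2 s=0: VC-HIT | VC [14]
  [12] addr=0x2e blk=2 s=0: L1-HIT | VC [14]

MISSES = 2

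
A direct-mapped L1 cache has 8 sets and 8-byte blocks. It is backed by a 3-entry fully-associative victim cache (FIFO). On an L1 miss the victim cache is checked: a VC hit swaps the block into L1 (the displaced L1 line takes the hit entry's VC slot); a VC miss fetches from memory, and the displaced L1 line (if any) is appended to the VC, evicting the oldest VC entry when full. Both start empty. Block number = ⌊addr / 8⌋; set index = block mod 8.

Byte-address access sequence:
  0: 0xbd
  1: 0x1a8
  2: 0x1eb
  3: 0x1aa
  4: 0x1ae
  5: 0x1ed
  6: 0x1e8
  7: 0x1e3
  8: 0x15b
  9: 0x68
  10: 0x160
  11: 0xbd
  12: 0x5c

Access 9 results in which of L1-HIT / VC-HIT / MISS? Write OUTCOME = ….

  [0] addr=0xbd blk=23 s=7: MISS | VC []
  [1] addr=0x1a8 blk=53 s=5: MISS | VC []
  [2] addr=0x1eb blk=61 s=5: MISS | VC [53]
  [3] addr=0x1aa blk=53 s=5: VC-HIT | VC [61]
  [4] addr=0x1ae blk=53 s=5: L1-HIT | VC [61]
  [5] addr=0x1ed blk=61 s=5: VC-HIT | VC [53]
  [6] addr=0x1e8 blk=61 s=5: L1-HIT | VC [53]
  [7] addr=0x1e3 blk=60 s=4: MISS | VC [53]
  [8] addr=0x15b blk=43 s=3: MISS | VC [53]
  [9] addr=0x68 blk=13 s=5: MISS | VC [53, 61]
  [10] addr=0x160 blk=44 s=4: MISS | VC [53, 61, 60]
  [11] addr=0xbd blk=23 s=7: L1-HIT | VC [53, 61, 60]
  [12] addr=0x5c blk=11 s=3: MISS | VC [61, 60, 43]

OUTCOME = MISS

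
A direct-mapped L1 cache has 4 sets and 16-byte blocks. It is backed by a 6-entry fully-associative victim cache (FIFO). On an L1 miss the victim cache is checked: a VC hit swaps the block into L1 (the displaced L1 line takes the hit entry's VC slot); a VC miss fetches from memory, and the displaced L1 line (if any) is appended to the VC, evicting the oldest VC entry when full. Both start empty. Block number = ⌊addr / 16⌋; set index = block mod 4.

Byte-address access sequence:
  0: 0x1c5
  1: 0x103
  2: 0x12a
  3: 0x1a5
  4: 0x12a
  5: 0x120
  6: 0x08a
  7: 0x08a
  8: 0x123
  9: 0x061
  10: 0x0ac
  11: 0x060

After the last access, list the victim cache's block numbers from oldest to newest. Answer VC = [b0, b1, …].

  [0] addr=0x1c5 blk=28 s=0: MISS | VC []
  [1] addr=0x103 blk=16 s=0: MISS | VC [28]
  [2] addr=0x12a blk=18 s=2: MISS | VC [28]
  [3] addr=0x1a5 blk=26 s=2: MISS | VC [28, 18]
  [4] addr=0x12a blk=18 s=2: VC-HIT | VC [28, 26]
  [5] addr=0x120 blk=18 s=2: L1-HIT | VC [28, 26]
  [6] addr=0x8a blk=8 s=0: MISS | VC [28, 26, 16]
  [7] addr=0x8a blk=8 s=0: L1-HIT | VC [28, 26, 16]
  [8] addr=0x123 blk=18 s=2: L1-HIT | VC [28, 26, 16]
  [9] addr=0x61 blk=6 s=2: MISS | VC [28, 26, 16, 18]
  [10] addr=0xac blk=10 s=2: MISS | VC [28, 26, 16, 18, 6]
  [11] addr=0x60 blk=6 s=2: VC-HIT | VC [28, 26, 16, 18, 10]

VC = [28, 26, 16, 18, 10]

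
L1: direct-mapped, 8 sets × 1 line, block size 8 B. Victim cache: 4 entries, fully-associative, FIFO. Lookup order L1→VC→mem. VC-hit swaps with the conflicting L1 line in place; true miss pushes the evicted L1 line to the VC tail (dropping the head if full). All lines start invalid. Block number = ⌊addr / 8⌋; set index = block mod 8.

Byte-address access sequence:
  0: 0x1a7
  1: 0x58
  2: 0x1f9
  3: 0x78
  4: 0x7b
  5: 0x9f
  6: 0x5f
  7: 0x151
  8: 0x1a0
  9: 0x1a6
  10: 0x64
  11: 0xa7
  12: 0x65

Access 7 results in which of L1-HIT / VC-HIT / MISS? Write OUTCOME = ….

OUTCOME = MISS

#0 0x1a7→b52/s4 MISS; vc=[]
#1 0x58→b11/s3 MISS; vc=[]
#2 0x1f9→b63/s7 MISS; vc=[]
#3 0x78→b15/s7 MISS; vc=[63]
#4 0x7b→b15/s7 L1-HIT; vc=[63]
#5 0x9f→b19/s3 MISS; vc=[63,11]
#6 0x5f→b11/s3 VC-HIT; vc=[63,19]
#7 0x151→b42/s2 MISS; vc=[63,19]
#8 0x1a0→b52/s4 L1-HIT; vc=[63,19]
#9 0x1a6→b52/s4 L1-HIT; vc=[63,19]
#10 0x64→b12/s4 MISS; vc=[63,19,52]
#11 0xa7→b20/s4 MISS; vc=[63,19,52,12]
#12 0x65→b12/s4 VC-HIT; vc=[63,19,52,20]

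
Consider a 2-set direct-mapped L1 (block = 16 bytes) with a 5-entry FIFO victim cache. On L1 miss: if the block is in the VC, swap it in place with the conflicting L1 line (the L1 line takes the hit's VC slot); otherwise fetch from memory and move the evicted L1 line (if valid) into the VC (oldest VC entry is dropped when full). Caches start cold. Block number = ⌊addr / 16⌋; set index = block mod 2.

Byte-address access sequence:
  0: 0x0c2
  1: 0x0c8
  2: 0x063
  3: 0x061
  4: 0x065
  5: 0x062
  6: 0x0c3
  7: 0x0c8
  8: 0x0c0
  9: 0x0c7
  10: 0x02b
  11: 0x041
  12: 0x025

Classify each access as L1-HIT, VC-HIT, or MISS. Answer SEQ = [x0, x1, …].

SEQ = [MISS, L1-HIT, MISS, L1-HIT, L1-HIT, L1-HIT, VC-HIT, L1-HIT, L1-HIT, L1-HIT, MISS, MISS, VC-HIT]

  [0] addr=0xc2 blk=12 s=0: MISS | VC []
  [1] addr=0xc8 blk=12 s=0: L1-HIT | VC []
  [2] addr=0x63 blk=6 s=0: MISS | VC [12]
  [3] addr=0x61 blk=6 s=0: L1-HIT | VC [12]
  [4] addr=0x65 blk=6 s=0: L1-HIT | VC [12]
  [5] addr=0x62 blk=6 s=0: L1-HIT | VC [12]
  [6] addr=0xc3 blk=12 s=0: VC-HIT | VC [6]
  [7] addr=0xc8 blk=12 s=0: L1-HIT | VC [6]
  [8] addr=0xc0 blk=12 s=0: L1-HIT | VC [6]
  [9] addr=0xc7 blk=12 s=0: L1-HIT | VC [6]
  [10] addr=0x2b blk=2 s=0: MISS | VC [6, 12]
  [11] addr=0x41 blk=4 s=0: MISS | VC [6, 12, 2]
  [12] addr=0x25 blk=2 s=0: VC-HIT | VC [6, 12, 4]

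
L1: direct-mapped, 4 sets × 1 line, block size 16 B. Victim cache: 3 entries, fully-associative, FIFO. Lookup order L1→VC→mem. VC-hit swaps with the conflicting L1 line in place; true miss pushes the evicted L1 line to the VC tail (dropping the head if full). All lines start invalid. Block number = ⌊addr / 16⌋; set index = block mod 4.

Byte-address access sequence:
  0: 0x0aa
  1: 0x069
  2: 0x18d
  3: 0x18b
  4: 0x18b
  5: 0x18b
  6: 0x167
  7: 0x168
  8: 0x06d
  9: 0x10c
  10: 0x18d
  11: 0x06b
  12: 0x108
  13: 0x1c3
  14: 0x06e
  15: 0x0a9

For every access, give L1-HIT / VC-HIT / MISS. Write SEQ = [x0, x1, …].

0: 0xaa (blk 10, set 2) → MISS  vc=[]
1: 0x69 (blk 6, set 2) → MISS  vc=[10]
2: 0x18d (blk 24, set 0) → MISS  vc=[10]
3: 0x18b (blk 24, set 0) → L1-HIT  vc=[10]
4: 0x18b (blk 24, set 0) → L1-HIT  vc=[10]
5: 0x18b (blk 24, set 0) → L1-HIT  vc=[10]
6: 0x167 (blk 22, set 2) → MISS  vc=[10, 6]
7: 0x168 (blk 22, set 2) → L1-HIT  vc=[10, 6]
8: 0x6d (blk 6, set 2) → VC-HIT  vc=[10, 22]
9: 0x10c (blk 16, set 0) → MISS  vc=[10, 22, 24]
10: 0x18d (blk 24, set 0) → VC-HIT  vc=[10, 22, 16]
11: 0x6b (blk 6, set 2) → L1-HIT  vc=[10, 22, 16]
12: 0x108 (blk 16, set 0) → VC-HIT  vc=[10, 22, 24]
13: 0x1c3 (blk 28, set 0) → MISS  vc=[22, 24, 16]
14: 0x6e (blk 6, set 2) → L1-HIT  vc=[22, 24, 16]
15: 0xa9 (blk 10, set 2) → MISS  vc=[24, 16, 6]

SEQ = [MISS, MISS, MISS, L1-HIT, L1-HIT, L1-HIT, MISS, L1-HIT, VC-HIT, MISS, VC-HIT, L1-HIT, VC-HIT, MISS, L1-HIT, MISS]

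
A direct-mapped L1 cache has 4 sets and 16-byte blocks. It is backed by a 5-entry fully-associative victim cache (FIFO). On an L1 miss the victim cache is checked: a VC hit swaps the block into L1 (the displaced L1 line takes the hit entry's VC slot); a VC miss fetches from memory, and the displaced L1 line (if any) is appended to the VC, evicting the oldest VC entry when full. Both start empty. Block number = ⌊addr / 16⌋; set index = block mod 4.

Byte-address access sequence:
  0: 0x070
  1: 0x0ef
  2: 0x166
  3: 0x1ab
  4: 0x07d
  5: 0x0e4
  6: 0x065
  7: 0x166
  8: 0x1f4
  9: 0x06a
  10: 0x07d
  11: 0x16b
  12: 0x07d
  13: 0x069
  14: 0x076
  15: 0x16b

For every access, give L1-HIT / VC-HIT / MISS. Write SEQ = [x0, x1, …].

SEQ = [MISS, MISS, MISS, MISS, L1-HIT, VC-HIT, MISS, VC-HIT, MISS, VC-HIT, VC-HIT, VC-HIT, L1-HIT, VC-HIT, L1-HIT, VC-HIT]

0: 0x70 (blk 7, set 3) → MISS  vc=[]
1: 0xef (blk 14, set 2) → MISS  vc=[]
2: 0x166 (blk 22, set 2) → MISS  vc=[14]
3: 0x1ab (blk 26, set 2) → MISS  vc=[14, 22]
4: 0x7d (blk 7, set 3) → L1-HIT  vc=[14, 22]
5: 0xe4 (blk 14, set 2) → VC-HIT  vc=[26, 22]
6: 0x65 (blk 6, set 2) → MISS  vc=[26, 22, 14]
7: 0x166 (blk 22, set 2) → VC-HIT  vc=[26, 6, 14]
8: 0x1f4 (blk 31, set 3) → MISS  vc=[26, 6, 14, 7]
9: 0x6a (blk 6, set 2) → VC-HIT  vc=[26, 22, 14, 7]
10: 0x7d (blk 7, set 3) → VC-HIT  vc=[26, 22, 14, 31]
11: 0x16b (blk 22, set 2) → VC-HIT  vc=[26, 6, 14, 31]
12: 0x7d (blk 7, set 3) → L1-HIT  vc=[26, 6, 14, 31]
13: 0x69 (blk 6, set 2) → VC-HIT  vc=[26, 22, 14, 31]
14: 0x76 (blk 7, set 3) → L1-HIT  vc=[26, 22, 14, 31]
15: 0x16b (blk 22, set 2) → VC-HIT  vc=[26, 6, 14, 31]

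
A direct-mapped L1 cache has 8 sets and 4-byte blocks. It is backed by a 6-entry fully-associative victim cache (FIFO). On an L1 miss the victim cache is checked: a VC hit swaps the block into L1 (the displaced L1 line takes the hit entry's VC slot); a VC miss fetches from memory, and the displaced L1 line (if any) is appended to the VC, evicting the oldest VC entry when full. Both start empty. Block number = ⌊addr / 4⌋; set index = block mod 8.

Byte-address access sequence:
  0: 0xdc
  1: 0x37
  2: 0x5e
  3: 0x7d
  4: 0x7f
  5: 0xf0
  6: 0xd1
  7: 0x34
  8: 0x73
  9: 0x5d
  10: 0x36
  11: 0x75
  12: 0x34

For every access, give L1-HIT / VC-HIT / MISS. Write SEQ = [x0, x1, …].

SEQ = [MISS, MISS, MISS, MISS, L1-HIT, MISS, MISS, L1-HIT, MISS, VC-HIT, L1-HIT, MISS, VC-HIT]

0: 0xdc (blk 55, set 7) → MISS  vc=[]
1: 0x37 (blk 13, set 5) → MISS  vc=[]
2: 0x5e (blk 23, set 7) → MISS  vc=[55]
3: 0x7d (blk 31, set 7) → MISS  vc=[55, 23]
4: 0x7f (blk 31, set 7) → L1-HIT  vc=[55, 23]
5: 0xf0 (blk 60, set 4) → MISS  vc=[55, 23]
6: 0xd1 (blk 52, set 4) → MISS  vc=[55, 23, 60]
7: 0x34 (blk 13, set 5) → L1-HIT  vc=[55, 23, 60]
8: 0x73 (blk 28, set 4) → MISS  vc=[55, 23, 60, 52]
9: 0x5d (blk 23, set 7) → VC-HIT  vc=[55, 31, 60, 52]
10: 0x36 (blk 13, set 5) → L1-HIT  vc=[55, 31, 60, 52]
11: 0x75 (blk 29, set 5) → MISS  vc=[55, 31, 60, 52, 13]
12: 0x34 (blk 13, set 5) → VC-HIT  vc=[55, 31, 60, 52, 29]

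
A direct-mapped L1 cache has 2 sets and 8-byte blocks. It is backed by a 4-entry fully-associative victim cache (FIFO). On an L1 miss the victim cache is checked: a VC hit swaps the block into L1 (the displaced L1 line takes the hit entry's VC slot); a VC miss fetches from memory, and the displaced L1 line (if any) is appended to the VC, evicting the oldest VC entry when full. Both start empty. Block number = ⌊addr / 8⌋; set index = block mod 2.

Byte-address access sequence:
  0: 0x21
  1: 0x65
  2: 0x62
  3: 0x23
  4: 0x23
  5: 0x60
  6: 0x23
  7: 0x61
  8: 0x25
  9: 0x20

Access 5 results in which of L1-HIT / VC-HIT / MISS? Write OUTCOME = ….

OUTCOME = VC-HIT

#0 0x21→b4/s0 MISS; vc=[]
#1 0x65→b12/s0 MISS; vc=[4]
#2 0x62→b12/s0 L1-HIT; vc=[4]
#3 0x23→b4/s0 VC-HIT; vc=[12]
#4 0x23→b4/s0 L1-HIT; vc=[12]
#5 0x60→b12/s0 VC-HIT; vc=[4]
#6 0x23→b4/s0 VC-HIT; vc=[12]
#7 0x61→b12/s0 VC-HIT; vc=[4]
#8 0x25→b4/s0 VC-HIT; vc=[12]
#9 0x20→b4/s0 L1-HIT; vc=[12]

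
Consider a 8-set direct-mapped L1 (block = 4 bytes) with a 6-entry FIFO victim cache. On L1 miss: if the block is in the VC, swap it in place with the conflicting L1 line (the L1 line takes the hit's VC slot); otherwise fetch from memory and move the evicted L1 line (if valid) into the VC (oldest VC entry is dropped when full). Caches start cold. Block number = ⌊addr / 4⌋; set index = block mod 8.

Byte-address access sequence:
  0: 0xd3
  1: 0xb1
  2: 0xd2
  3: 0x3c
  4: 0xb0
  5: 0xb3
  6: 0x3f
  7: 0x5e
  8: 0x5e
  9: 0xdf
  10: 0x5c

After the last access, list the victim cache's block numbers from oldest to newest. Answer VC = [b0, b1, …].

VC = [52, 15, 55]

#0 0xd3→b52/s4 MISS; vc=[]
#1 0xb1→b44/s4 MISS; vc=[52]
#2 0xd2→b52/s4 VC-HIT; vc=[44]
#3 0x3c→b15/s7 MISS; vc=[44]
#4 0xb0→b44/s4 VC-HIT; vc=[52]
#5 0xb3→b44/s4 L1-HIT; vc=[52]
#6 0x3f→b15/s7 L1-HIT; vc=[52]
#7 0x5e→b23/s7 MISS; vc=[52,15]
#8 0x5e→b23/s7 L1-HIT; vc=[52,15]
#9 0xdf→b55/s7 MISS; vc=[52,15,23]
#10 0x5c→b23/s7 VC-HIT; vc=[52,15,55]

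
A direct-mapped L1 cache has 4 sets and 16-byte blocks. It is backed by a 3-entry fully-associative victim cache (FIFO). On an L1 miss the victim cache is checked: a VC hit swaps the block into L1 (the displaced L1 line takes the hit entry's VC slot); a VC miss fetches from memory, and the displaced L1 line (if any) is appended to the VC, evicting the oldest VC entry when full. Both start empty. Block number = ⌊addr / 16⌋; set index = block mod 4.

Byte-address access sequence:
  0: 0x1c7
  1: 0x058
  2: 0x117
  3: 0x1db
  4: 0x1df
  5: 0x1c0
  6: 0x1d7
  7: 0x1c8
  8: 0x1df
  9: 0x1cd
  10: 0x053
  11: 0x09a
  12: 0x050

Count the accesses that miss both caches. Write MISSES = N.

MISSES = 5

  [0] addr=0x1c7 blk=28 s=0: MISS | VC []
  [1] addr=0x58 blk=5 s=1: MISS | VC []
  [2] addr=0x117 blk=17 s=1: MISS | VC [5]
  [3] addr=0x1db blk=29 s=1: MISS | VC [5, 17]
  [4] addr=0x1df blk=29 s=1: L1-HIT | VC [5, 17]
  [5] addr=0x1c0 blk=28 s=0: L1-HIT | VC [5, 17]
  [6] addr=0x1d7 blk=29 s=1: L1-HIT | VC [5, 17]
  [7] addr=0x1c8 blk=28 s=0: L1-HIT | VC [5, 17]
  [8] addr=0x1df blk=29 s=1: L1-HIT | VC [5, 17]
  [9] addr=0x1cd blk=28 s=0: L1-HIT | VC [5, 17]
  [10] addr=0x53 blk=5 s=1: VC-HIT | VC [29, 17]
  [11] addr=0x9a blk=9 s=1: MISS | VC [29, 17, 5]
  [12] addr=0x50 blk=5 s=1: VC-HIT | VC [29, 17, 9]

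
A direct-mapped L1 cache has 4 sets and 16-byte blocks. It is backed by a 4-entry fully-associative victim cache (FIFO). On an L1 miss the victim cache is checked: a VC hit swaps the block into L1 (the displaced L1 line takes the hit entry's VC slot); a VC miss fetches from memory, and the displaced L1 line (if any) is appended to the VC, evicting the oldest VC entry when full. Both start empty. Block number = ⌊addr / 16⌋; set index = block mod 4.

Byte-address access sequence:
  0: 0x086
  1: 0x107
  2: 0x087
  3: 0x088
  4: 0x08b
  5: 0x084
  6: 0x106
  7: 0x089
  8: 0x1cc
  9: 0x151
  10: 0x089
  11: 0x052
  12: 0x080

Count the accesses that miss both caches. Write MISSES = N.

#0 0x86→b8/s0 MISS; vc=[]
#1 0x107→b16/s0 MISS; vc=[8]
#2 0x87→b8/s0 VC-HIT; vc=[16]
#3 0x88→b8/s0 L1-HIT; vc=[16]
#4 0x8b→b8/s0 L1-HIT; vc=[16]
#5 0x84→b8/s0 L1-HIT; vc=[16]
#6 0x106→b16/s0 VC-HIT; vc=[8]
#7 0x89→b8/s0 VC-HIT; vc=[16]
#8 0x1cc→b28/s0 MISS; vc=[16,8]
#9 0x151→b21/s1 MISS; vc=[16,8]
#10 0x89→b8/s0 VC-HIT; vc=[16,28]
#11 0x52→b5/s1 MISS; vc=[16,28,21]
#12 0x80→b8/s0 L1-HIT; vc=[16,28,21]

MISSES = 5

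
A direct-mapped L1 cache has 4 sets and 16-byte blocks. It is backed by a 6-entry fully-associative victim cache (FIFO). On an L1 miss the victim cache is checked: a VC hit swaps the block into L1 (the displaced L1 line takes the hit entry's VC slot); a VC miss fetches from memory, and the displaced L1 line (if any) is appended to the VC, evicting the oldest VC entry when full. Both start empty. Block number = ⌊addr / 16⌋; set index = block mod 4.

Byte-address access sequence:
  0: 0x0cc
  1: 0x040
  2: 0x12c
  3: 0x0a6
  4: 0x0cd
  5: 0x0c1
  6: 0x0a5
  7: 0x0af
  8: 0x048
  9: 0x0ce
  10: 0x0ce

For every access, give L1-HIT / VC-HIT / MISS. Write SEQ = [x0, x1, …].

SEQ = [MISS, MISS, MISS, MISS, VC-HIT, L1-HIT, L1-HIT, L1-HIT, VC-HIT, VC-HIT, L1-HIT]

0: 0xcc (blk 12, set 0) → MISS  vc=[]
1: 0x40 (blk 4, set 0) → MISS  vc=[12]
2: 0x12c (blk 18, set 2) → MISS  vc=[12]
3: 0xa6 (blk 10, set 2) → MISS  vc=[12, 18]
4: 0xcd (blk 12, set 0) → VC-HIT  vc=[4, 18]
5: 0xc1 (blk 12, set 0) → L1-HIT  vc=[4, 18]
6: 0xa5 (blk 10, set 2) → L1-HIT  vc=[4, 18]
7: 0xaf (blk 10, set 2) → L1-HIT  vc=[4, 18]
8: 0x48 (blk 4, set 0) → VC-HIT  vc=[12, 18]
9: 0xce (blk 12, set 0) → VC-HIT  vc=[4, 18]
10: 0xce (blk 12, set 0) → L1-HIT  vc=[4, 18]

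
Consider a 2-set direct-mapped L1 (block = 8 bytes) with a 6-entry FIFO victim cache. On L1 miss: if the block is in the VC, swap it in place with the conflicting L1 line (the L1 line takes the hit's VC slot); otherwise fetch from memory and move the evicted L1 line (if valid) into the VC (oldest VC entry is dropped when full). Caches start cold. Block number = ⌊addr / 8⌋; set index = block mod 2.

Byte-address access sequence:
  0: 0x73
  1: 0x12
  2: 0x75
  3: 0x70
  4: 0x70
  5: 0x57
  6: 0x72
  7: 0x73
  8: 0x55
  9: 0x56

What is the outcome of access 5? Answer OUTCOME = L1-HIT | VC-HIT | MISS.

#0 0x73→b14/s0 MISS; vc=[]
#1 0x12→b2/s0 MISS; vc=[14]
#2 0x75→b14/s0 VC-HIT; vc=[2]
#3 0x70→b14/s0 L1-HIT; vc=[2]
#4 0x70→b14/s0 L1-HIT; vc=[2]
#5 0x57→b10/s0 MISS; vc=[2,14]
#6 0x72→b14/s0 VC-HIT; vc=[2,10]
#7 0x73→b14/s0 L1-HIT; vc=[2,10]
#8 0x55→b10/s0 VC-HIT; vc=[2,14]
#9 0x56→b10/s0 L1-HIT; vc=[2,14]

OUTCOME = MISS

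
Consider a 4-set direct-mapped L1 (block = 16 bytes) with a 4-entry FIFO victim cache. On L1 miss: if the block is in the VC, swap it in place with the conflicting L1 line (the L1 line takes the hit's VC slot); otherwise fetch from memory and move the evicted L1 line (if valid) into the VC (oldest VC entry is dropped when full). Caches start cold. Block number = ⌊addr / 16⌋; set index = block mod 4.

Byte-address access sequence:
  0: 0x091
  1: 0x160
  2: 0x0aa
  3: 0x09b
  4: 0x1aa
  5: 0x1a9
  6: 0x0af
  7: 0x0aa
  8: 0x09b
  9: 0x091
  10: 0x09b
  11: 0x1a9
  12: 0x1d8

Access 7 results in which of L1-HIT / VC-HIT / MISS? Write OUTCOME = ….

OUTCOME = L1-HIT

  [0] addr=0x91 blk=9 s=1: MISS | VC []
  [1] addr=0x160 blk=22 s=2: MISS | VC []
  [2] addr=0xaa blk=10 s=2: MISS | VC [22]
  [3] addr=0x9b blk=9 s=1: L1-HIT | VC [22]
  [4] addr=0x1aa blk=26 s=2: MISS | VC [22, 10]
  [5] addr=0x1a9 blk=26 s=2: L1-HIT | VC [22, 10]
  [6] addr=0xaf blk=10 s=2: VC-HIT | VC [22, 26]
  [7] addr=0xaa blk=10 s=2: L1-HIT | VC [22, 26]
  [8] addr=0x9b blk=9 s=1: L1-HIT | VC [22, 26]
  [9] addr=0x91 blk=9 s=1: L1-HIT | VC [22, 26]
  [10] addr=0x9b blk=9 s=1: L1-HIT | VC [22, 26]
  [11] addr=0x1a9 blk=26 s=2: VC-HIT | VC [22, 10]
  [12] addr=0x1d8 blk=29 s=1: MISS | VC [22, 10, 9]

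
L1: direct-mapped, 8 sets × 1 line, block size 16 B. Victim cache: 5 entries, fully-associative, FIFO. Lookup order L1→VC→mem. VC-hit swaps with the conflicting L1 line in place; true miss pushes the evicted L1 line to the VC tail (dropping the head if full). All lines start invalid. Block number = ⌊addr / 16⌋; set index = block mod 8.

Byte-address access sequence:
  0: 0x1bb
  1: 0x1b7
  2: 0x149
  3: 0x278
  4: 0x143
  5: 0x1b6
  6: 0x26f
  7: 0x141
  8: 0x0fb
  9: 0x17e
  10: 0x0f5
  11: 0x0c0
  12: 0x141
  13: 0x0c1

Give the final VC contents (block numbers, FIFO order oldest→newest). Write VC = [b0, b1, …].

VC = [39, 23, 20]

#0 0x1bb→b27/s3 MISS; vc=[]
#1 0x1b7→b27/s3 L1-HIT; vc=[]
#2 0x149→b20/s4 MISS; vc=[]
#3 0x278→b39/s7 MISS; vc=[]
#4 0x143→b20/s4 L1-HIT; vc=[]
#5 0x1b6→b27/s3 L1-HIT; vc=[]
#6 0x26f→b38/s6 MISS; vc=[]
#7 0x141→b20/s4 L1-HIT; vc=[]
#8 0xfb→b15/s7 MISS; vc=[39]
#9 0x17e→b23/s7 MISS; vc=[39,15]
#10 0xf5→b15/s7 VC-HIT; vc=[39,23]
#11 0xc0→b12/s4 MISS; vc=[39,23,20]
#12 0x141→b20/s4 VC-HIT; vc=[39,23,12]
#13 0xc1→b12/s4 VC-HIT; vc=[39,23,20]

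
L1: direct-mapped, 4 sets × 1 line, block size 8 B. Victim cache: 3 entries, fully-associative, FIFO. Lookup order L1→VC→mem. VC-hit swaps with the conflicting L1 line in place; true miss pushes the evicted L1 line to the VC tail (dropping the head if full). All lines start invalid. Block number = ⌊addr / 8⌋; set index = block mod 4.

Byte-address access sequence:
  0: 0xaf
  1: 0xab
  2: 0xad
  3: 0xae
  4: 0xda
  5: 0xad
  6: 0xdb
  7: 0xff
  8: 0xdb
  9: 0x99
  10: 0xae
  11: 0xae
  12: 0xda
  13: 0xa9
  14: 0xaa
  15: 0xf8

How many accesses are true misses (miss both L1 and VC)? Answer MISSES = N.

#0 0xaf→b21/s1 MISS; vc=[]
#1 0xab→b21/s1 L1-HIT; vc=[]
#2 0xad→b21/s1 L1-HIT; vc=[]
#3 0xae→b21/s1 L1-HIT; vc=[]
#4 0xda→b27/s3 MISS; vc=[]
#5 0xad→b21/s1 L1-HIT; vc=[]
#6 0xdb→b27/s3 L1-HIT; vc=[]
#7 0xff→b31/s3 MISS; vc=[27]
#8 0xdb→b27/s3 VC-HIT; vc=[31]
#9 0x99→b19/s3 MISS; vc=[31,27]
#10 0xae→b21/s1 L1-HIT; vc=[31,27]
#11 0xae→b21/s1 L1-HIT; vc=[31,27]
#12 0xda→b27/s3 VC-HIT; vc=[31,19]
#13 0xa9→b21/s1 L1-HIT; vc=[31,19]
#14 0xaa→b21/s1 L1-HIT; vc=[31,19]
#15 0xf8→b31/s3 VC-HIT; vc=[27,19]

MISSES = 4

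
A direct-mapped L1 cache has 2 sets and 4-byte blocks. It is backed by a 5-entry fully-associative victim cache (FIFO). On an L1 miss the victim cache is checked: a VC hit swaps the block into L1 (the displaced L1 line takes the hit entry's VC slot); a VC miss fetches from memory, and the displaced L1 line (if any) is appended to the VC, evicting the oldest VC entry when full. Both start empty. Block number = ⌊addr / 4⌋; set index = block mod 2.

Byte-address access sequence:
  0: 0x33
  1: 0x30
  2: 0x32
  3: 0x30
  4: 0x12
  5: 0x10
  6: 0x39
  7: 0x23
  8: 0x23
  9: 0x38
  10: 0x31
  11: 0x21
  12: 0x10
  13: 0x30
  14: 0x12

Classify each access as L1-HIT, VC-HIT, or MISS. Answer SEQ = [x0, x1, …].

0: 0x33 (blk 12, set 0) → MISS  vc=[]
1: 0x30 (blk 12, set 0) → L1-HIT  vc=[]
2: 0x32 (blk 12, set 0) → L1-HIT  vc=[]
3: 0x30 (blk 12, set 0) → L1-HIT  vc=[]
4: 0x12 (blk 4, set 0) → MISS  vc=[12]
5: 0x10 (blk 4, set 0) → L1-HIT  vc=[12]
6: 0x39 (blk 14, set 0) → MISS  vc=[12, 4]
7: 0x23 (blk 8, set 0) → MISS  vc=[12, 4, 14]
8: 0x23 (blk 8, set 0) → L1-HIT  vc=[12, 4, 14]
9: 0x38 (blk 14, set 0) → VC-HIT  vc=[12, 4, 8]
10: 0x31 (blk 12, set 0) → VC-HIT  vc=[14, 4, 8]
11: 0x21 (blk 8, set 0) → VC-HIT  vc=[14, 4, 12]
12: 0x10 (blk 4, set 0) → VC-HIT  vc=[14, 8, 12]
13: 0x30 (blk 12, set 0) → VC-HIT  vc=[14, 8, 4]
14: 0x12 (blk 4, set 0) → VC-HIT  vc=[14, 8, 12]

SEQ = [MISS, L1-HIT, L1-HIT, L1-HIT, MISS, L1-HIT, MISS, MISS, L1-HIT, VC-HIT, VC-HIT, VC-HIT, VC-HIT, VC-HIT, VC-HIT]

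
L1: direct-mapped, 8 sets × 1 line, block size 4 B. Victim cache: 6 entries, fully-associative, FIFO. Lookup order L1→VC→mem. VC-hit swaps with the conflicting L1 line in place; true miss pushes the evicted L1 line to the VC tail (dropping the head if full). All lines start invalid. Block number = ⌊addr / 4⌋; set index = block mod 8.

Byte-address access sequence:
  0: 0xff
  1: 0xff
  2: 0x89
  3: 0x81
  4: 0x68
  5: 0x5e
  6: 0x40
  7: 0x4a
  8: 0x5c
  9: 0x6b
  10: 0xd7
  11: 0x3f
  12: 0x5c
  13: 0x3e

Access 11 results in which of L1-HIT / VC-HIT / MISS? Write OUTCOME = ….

0: 0xff (blk 63, set 7) → MISS  vc=[]
1: 0xff (blk 63, set 7) → L1-HIT  vc=[]
2: 0x89 (blk 34, set 2) → MISS  vc=[]
3: 0x81 (blk 32, set 0) → MISS  vc=[]
4: 0x68 (blk 26, set 2) → MISS  vc=[34]
5: 0x5e (blk 23, set 7) → MISS  vc=[34, 63]
6: 0x40 (blk 16, set 0) → MISS  vc=[34, 63, 32]
7: 0x4a (blk 18, set 2) → MISS  vc=[34, 63, 32, 26]
8: 0x5c (blk 23, set 7) → L1-HIT  vc=[34, 63, 32, 26]
9: 0x6b (blk 26, set 2) → VC-HIT  vc=[34, 63, 32, 18]
10: 0xd7 (blk 53, set 5) → MISS  vc=[34, 63, 32, 18]
11: 0x3f (blk 15, set 7) → MISS  vc=[34, 63, 32, 18, 23]
12: 0x5c (blk 23, set 7) → VC-HIT  vc=[34, 63, 32, 18, 15]
13: 0x3e (blk 15, set 7) → VC-HIT  vc=[34, 63, 32, 18, 23]

OUTCOME = MISS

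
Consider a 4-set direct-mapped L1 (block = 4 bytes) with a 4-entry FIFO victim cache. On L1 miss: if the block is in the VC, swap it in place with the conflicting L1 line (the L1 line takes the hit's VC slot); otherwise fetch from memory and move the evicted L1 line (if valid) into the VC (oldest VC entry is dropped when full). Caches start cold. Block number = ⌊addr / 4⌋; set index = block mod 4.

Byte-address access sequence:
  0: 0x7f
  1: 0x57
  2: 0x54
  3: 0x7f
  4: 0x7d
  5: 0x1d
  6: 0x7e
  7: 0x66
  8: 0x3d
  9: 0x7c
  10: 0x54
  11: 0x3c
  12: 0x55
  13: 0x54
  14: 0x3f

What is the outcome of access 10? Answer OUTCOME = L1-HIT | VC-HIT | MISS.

OUTCOME = VC-HIT

  [0] addr=0x7f blk=31 s=3: MISS | VC []
  [1] addr=0x57 blk=21 s=1: MISS | VC []
  [2] addr=0x54 blk=21 s=1: L1-HIT | VC []
  [3] addr=0x7f blk=31 s=3: L1-HIT | VC []
  [4] addr=0x7d blk=31 s=3: L1-HIT | VC []
  [5] addr=0x1d blk=7 s=3: MISS | VC [31]
  [6] addr=0x7e blk=31 s=3: VC-HIT | VC [7]
  [7] addr=0x66 blk=25 s=1: MISS | VC [7, 21]
  [8] addr=0x3d blk=15 s=3: MISS | VC [7, 21, 31]
  [9] addr=0x7c blk=31 s=3: VC-HIT | VC [7, 21, 15]
  [10] addr=0x54 blk=21 s=1: VC-HIT | VC [7, 25, 15]
  [11] addr=0x3c blk=15 s=3: VC-HIT | VC [7, 25, 31]
  [12] addr=0x55 blk=21 s=1: L1-HIT | VC [7, 25, 31]
  [13] addr=0x54 blk=21 s=1: L1-HIT | VC [7, 25, 31]
  [14] addr=0x3f blk=15 s=3: L1-HIT | VC [7, 25, 31]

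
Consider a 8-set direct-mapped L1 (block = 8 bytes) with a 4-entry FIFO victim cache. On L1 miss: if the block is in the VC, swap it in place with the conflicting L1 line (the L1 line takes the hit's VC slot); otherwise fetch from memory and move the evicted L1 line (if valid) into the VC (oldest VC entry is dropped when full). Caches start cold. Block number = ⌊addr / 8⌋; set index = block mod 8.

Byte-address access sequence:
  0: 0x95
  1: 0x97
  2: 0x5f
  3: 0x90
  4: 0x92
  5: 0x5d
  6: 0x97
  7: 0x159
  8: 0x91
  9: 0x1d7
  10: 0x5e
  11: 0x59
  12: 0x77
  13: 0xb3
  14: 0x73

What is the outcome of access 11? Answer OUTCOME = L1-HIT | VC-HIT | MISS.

OUTCOME = L1-HIT

  [0] addr=0x95 blk=18 s=2: MISS | VC []
  [1] addr=0x97 blk=18 s=2: L1-HIT | VC []
  [2] addr=0x5f blk=11 s=3: MISS | VC []
  [3] addr=0x90 blk=18 s=2: L1-HIT | VC []
  [4] addr=0x92 blk=18 s=2: L1-HIT | VC []
  [5] addr=0x5d blk=11 s=3: L1-HIT | VC []
  [6] addr=0x97 blk=18 s=2: L1-HIT | VC []
  [7] addr=0x159 blk=43 s=3: MISS | VC [11]
  [8] addr=0x91 blk=18 s=2: L1-HIT | VC [11]
  [9] addr=0x1d7 blk=58 s=2: MISS | VC [11, 18]
  [10] addr=0x5e blk=11 s=3: VC-HIT | VC [43, 18]
  [11] addr=0x59 blk=11 s=3: L1-HIT | VC [43, 18]
  [12] addr=0x77 blk=14 s=6: MISS | VC [43, 18]
  [13] addr=0xb3 blk=22 s=6: MISS | VC [43, 18, 14]
  [14] addr=0x73 blk=14 s=6: VC-HIT | VC [43, 18, 22]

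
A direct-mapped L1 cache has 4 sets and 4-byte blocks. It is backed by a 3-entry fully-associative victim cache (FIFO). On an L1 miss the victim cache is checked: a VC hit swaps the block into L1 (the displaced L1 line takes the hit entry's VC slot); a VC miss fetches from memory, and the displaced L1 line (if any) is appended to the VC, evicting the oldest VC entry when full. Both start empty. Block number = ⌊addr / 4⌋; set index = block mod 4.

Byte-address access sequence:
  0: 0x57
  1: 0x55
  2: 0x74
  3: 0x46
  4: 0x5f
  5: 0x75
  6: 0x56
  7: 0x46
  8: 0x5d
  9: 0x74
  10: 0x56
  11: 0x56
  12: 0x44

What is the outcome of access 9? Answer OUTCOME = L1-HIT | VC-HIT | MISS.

OUTCOME = VC-HIT

  [0] addr=0x57 blk=21 s=1: MISS | VC []
  [1] addr=0x55 blk=21 s=1: L1-HIT | VC []
  [2] addr=0x74 blk=29 s=1: MISS | VC [21]
  [3] addr=0x46 blk=17 s=1: MISS | VC [21, 29]
  [4] addr=0x5f blk=23 s=3: MISS | VC [21, 29]
  [5] addr=0x75 blk=29 s=1: VC-HIT | VC [21, 17]
  [6] addr=0x56 blk=21 s=1: VC-HIT | VC [29, 17]
  [7] addr=0x46 blk=17 s=1: VC-HIT | VC [29, 21]
  [8] addr=0x5d blk=23 s=3: L1-HIT | VC [29, 21]
  [9] addr=0x74 blk=29 s=1: VC-HIT | VC [17, 21]
  [10] addr=0x56 blk=21 s=1: VC-HIT | VC [17, 29]
  [11] addr=0x56 blk=21 s=1: L1-HIT | VC [17, 29]
  [12] addr=0x44 blk=17 s=1: VC-HIT | VC [21, 29]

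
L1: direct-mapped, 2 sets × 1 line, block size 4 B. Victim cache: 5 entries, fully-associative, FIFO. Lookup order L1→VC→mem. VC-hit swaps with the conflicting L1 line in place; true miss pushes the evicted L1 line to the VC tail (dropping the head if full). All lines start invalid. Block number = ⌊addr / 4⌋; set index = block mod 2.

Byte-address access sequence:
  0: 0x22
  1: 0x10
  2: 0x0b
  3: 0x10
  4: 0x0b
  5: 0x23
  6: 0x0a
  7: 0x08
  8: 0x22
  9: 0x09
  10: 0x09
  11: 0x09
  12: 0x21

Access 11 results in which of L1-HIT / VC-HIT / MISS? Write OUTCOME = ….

OUTCOME = L1-HIT

#0 0x22→b8/s0 MISS; vc=[]
#1 0x10→b4/s0 MISS; vc=[8]
#2 0xb→b2/s0 MISS; vc=[8,4]
#3 0x10→b4/s0 VC-HIT; vc=[8,2]
#4 0xb→b2/s0 VC-HIT; vc=[8,4]
#5 0x23→b8/s0 VC-HIT; vc=[2,4]
#6 0xa→b2/s0 VC-HIT; vc=[8,4]
#7 0x8→b2/s0 L1-HIT; vc=[8,4]
#8 0x22→b8/s0 VC-HIT; vc=[2,4]
#9 0x9→b2/s0 VC-HIT; vc=[8,4]
#10 0x9→b2/s0 L1-HIT; vc=[8,4]
#11 0x9→b2/s0 L1-HIT; vc=[8,4]
#12 0x21→b8/s0 VC-HIT; vc=[2,4]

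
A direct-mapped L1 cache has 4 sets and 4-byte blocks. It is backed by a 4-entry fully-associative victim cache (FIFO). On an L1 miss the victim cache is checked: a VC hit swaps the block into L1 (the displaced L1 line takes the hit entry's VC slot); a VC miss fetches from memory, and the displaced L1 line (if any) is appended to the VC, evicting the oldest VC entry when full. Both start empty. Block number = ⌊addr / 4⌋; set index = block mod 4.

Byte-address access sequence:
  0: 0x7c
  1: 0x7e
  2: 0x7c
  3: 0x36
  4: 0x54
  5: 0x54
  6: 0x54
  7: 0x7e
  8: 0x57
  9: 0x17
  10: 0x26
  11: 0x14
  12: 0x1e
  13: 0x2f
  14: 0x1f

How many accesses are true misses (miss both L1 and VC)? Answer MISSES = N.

MISSES = 7

0: 0x7c (blk 31, set 3) → MISS  vc=[]
1: 0x7e (blk 31, set 3) → L1-HIT  vc=[]
2: 0x7c (blk 31, set 3) → L1-HIT  vc=[]
3: 0x36 (blk 13, set 1) → MISS  vc=[]
4: 0x54 (blk 21, set 1) → MISS  vc=[13]
5: 0x54 (blk 21, set 1) → L1-HIT  vc=[13]
6: 0x54 (blk 21, set 1) → L1-HIT  vc=[13]
7: 0x7e (blk 31, set 3) → L1-HIT  vc=[13]
8: 0x57 (blk 21, set 1) → L1-HIT  vc=[13]
9: 0x17 (blk 5, set 1) → MISS  vc=[13, 21]
10: 0x26 (blk 9, set 1) → MISS  vc=[13, 21, 5]
11: 0x14 (blk 5, set 1) → VC-HIT  vc=[13, 21, 9]
12: 0x1e (blk 7, set 3) → MISS  vc=[13, 21, 9, 31]
13: 0x2f (blk 11, set 3) → MISS  vc=[21, 9, 31, 7]
14: 0x1f (blk 7, set 3) → VC-HIT  vc=[21, 9, 31, 11]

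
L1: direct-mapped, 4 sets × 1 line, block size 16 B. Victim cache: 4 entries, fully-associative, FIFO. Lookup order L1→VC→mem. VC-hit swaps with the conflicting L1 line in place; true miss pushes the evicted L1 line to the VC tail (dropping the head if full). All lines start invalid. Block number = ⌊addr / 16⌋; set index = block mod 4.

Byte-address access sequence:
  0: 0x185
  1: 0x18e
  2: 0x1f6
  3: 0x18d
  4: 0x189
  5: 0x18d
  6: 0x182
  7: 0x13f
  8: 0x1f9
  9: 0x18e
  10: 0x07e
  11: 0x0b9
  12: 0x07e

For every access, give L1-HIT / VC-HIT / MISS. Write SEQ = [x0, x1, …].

SEQ = [MISS, L1-HIT, MISS, L1-HIT, L1-HIT, L1-HIT, L1-HIT, MISS, VC-HIT, L1-HIT, MISS, MISS, VC-HIT]

  [0] addr=0x185 blk=24 s=0: MISS | VC []
  [1] addr=0x18e blk=24 s=0: L1-HIT | VC []
  [2] addr=0x1f6 blk=31 s=3: MISS | VC []
  [3] addr=0x18d blk=24 s=0: L1-HIT | VC []
  [4] addr=0x189 blk=24 s=0: L1-HIT | VC []
  [5] addr=0x18d blk=24 s=0: L1-HIT | VC []
  [6] addr=0x182 blk=24 s=0: L1-HIT | VC []
  [7] addr=0x13f blk=19 s=3: MISS | VC [31]
  [8] addr=0x1f9 blk=31 s=3: VC-HIT | VC [19]
  [9] addr=0x18e blk=24 s=0: L1-HIT | VC [19]
  [10] addr=0x7e blk=7 s=3: MISS | VC [19, 31]
  [11] addr=0xb9 blk=11 s=3: MISS | VC [19, 31, 7]
  [12] addr=0x7e blk=7 s=3: VC-HIT | VC [19, 31, 11]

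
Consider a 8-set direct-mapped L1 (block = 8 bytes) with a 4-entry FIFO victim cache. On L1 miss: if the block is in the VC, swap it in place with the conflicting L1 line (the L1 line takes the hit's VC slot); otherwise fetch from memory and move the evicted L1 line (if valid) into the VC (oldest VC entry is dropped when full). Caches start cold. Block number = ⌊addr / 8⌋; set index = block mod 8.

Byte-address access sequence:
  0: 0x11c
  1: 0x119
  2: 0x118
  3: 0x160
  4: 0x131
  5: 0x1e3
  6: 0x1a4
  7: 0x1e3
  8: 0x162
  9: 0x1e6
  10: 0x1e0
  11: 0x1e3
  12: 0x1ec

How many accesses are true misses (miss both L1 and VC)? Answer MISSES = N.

  [0] addr=0x11c blk=35 s=3: MISS | VC []
  [1] addr=0x119 blk=35 s=3: L1-HIT | VC []
  [2] addr=0x118 blk=35 s=3: L1-HIT | VC []
  [3] addr=0x160 blk=44 s=4: MISS | VC []
  [4] addr=0x131 blk=38 s=6: MISS | VC []
  [5] addr=0x1e3 blk=60 s=4: MISS | VC [44]
  [6] addr=0x1a4 blk=52 s=4: MISS | VC [44, 60]
  [7] addr=0x1e3 blk=60 s=4: VC-HIT | VC [44, 52]
  [8] addr=0x162 blk=44 s=4: VC-HIT | VC [60, 52]
  [9] addr=0x1e6 blk=60 s=4: VC-HIT | VC [44, 52]
  [10] addr=0x1e0 blk=60 s=4: L1-HIT | VC [44, 52]
  [11] addr=0x1e3 blk=60 s=4: L1-HIT | VC [44, 52]
  [12] addr=0x1ec blk=61 s=5: MISS | VC [44, 52]

MISSES = 6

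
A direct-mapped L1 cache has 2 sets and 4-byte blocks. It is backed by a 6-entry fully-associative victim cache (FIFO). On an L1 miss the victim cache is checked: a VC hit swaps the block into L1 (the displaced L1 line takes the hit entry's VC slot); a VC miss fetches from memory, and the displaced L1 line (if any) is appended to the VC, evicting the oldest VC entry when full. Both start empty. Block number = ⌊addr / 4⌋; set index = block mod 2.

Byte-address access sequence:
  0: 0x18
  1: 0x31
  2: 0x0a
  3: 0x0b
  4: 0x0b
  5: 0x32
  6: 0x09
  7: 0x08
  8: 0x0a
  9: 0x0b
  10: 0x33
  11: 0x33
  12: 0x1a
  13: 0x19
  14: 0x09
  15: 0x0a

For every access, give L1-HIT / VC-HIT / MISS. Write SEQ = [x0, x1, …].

  [0] addr=0x18 blk=6 s=0: MISS | VC []
  [1] addr=0x31 blk=12 s=0: MISS | VC [6]
  [2] addr=0xa blk=2 s=0: MISS | VC [6, 12]
  [3] addr=0xb blk=2 s=0: L1-HIT | VC [6, 12]
  [4] addr=0xb blk=2 s=0: L1-HIT | VC [6, 12]
  [5] addr=0x32 blk=12 s=0: VC-HIT | VC [6, 2]
  [6] addr=0x9 blk=2 s=0: VC-HIT | VC [6, 12]
  [7] addr=0x8 blk=2 s=0: L1-HIT | VC [6, 12]
  [8] addr=0xa blk=2 s=0: L1-HIT | VC [6, 12]
  [9] addr=0xb blk=2 s=0: L1-HIT | VC [6, 12]
  [10] addr=0x33 blk=12 s=0: VC-HIT | VC [6, 2]
  [11] addr=0x33 blk=12 s=0: L1-HIT | VC [6, 2]
  [12] addr=0x1a blk=6 s=0: VC-HIT | VC [12, 2]
  [13] addr=0x19 blk=6 s=0: L1-HIT | VC [12, 2]
  [14] addr=0x9 blk=2 s=0: VC-HIT | VC [12, 6]
  [15] addr=0xa blk=2 s=0: L1-HIT | VC [12, 6]

SEQ = [MISS, MISS, MISS, L1-HIT, L1-HIT, VC-HIT, VC-HIT, L1-HIT, L1-HIT, L1-HIT, VC-HIT, L1-HIT, VC-HIT, L1-HIT, VC-HIT, L1-HIT]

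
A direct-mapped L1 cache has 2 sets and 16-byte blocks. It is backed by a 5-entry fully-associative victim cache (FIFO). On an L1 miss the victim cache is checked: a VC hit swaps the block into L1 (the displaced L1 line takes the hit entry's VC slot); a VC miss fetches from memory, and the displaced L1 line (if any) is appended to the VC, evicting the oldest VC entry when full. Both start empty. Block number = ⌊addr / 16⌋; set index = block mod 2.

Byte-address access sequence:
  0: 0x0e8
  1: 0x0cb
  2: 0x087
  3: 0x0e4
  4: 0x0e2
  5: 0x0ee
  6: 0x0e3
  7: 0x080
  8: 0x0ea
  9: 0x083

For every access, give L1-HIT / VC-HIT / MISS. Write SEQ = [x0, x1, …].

  [0] addr=0xe8 blk=14 s=0: MISS | VC []
  [1] addr=0xcb blk=12 s=0: MISS | VC [14]
  [2] addr=0x87 blk=8 s=0: MISS | VC [14, 12]
  [3] addr=0xe4 blk=14 s=0: VC-HIT | VC [8, 12]
  [4] addr=0xe2 blk=14 s=0: L1-HIT | VC [8, 12]
  [5] addr=0xee blk=14 s=0: L1-HIT | VC [8, 12]
  [6] addr=0xe3 blk=14 s=0: L1-HIT | VC [8, 12]
  [7] addr=0x80 blk=8 s=0: VC-HIT | VC [14, 12]
  [8] addr=0xea blk=14 s=0: VC-HIT | VC [8, 12]
  [9] addr=0x83 blk=8 s=0: VC-HIT | VC [14, 12]

SEQ = [MISS, MISS, MISS, VC-HIT, L1-HIT, L1-HIT, L1-HIT, VC-HIT, VC-HIT, VC-HIT]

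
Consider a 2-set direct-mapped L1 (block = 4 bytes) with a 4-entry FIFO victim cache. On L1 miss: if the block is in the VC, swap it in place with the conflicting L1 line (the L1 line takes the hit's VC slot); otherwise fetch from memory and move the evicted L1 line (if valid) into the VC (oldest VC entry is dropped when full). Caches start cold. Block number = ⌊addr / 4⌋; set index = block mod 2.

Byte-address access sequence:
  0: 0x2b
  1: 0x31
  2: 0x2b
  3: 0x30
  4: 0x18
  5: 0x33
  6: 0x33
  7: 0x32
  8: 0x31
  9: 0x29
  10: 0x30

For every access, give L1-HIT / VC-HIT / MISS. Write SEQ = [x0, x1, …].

SEQ = [MISS, MISS, VC-HIT, VC-HIT, MISS, VC-HIT, L1-HIT, L1-HIT, L1-HIT, VC-HIT, VC-HIT]

0: 0x2b (blk 10, set 0) → MISS  vc=[]
1: 0x31 (blk 12, set 0) → MISS  vc=[10]
2: 0x2b (blk 10, set 0) → VC-HIT  vc=[12]
3: 0x30 (blk 12, set 0) → VC-HIT  vc=[10]
4: 0x18 (blk 6, set 0) → MISS  vc=[10, 12]
5: 0x33 (blk 12, set 0) → VC-HIT  vc=[10, 6]
6: 0x33 (blk 12, set 0) → L1-HIT  vc=[10, 6]
7: 0x32 (blk 12, set 0) → L1-HIT  vc=[10, 6]
8: 0x31 (blk 12, set 0) → L1-HIT  vc=[10, 6]
9: 0x29 (blk 10, set 0) → VC-HIT  vc=[12, 6]
10: 0x30 (blk 12, set 0) → VC-HIT  vc=[10, 6]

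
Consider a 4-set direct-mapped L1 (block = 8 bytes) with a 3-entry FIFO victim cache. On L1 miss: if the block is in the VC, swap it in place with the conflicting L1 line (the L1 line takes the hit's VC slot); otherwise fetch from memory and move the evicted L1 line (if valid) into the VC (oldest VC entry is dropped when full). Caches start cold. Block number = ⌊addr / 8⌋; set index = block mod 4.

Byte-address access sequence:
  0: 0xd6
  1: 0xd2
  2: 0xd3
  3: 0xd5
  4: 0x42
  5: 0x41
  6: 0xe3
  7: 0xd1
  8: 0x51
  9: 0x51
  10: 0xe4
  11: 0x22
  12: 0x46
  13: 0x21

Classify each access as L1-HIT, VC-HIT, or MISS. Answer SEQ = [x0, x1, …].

SEQ = [MISS, L1-HIT, L1-HIT, L1-HIT, MISS, L1-HIT, MISS, L1-HIT, MISS, L1-HIT, L1-HIT, MISS, VC-HIT, VC-HIT]

#0 0xd6→b26/s2 MISS; vc=[]
#1 0xd2→b26/s2 L1-HIT; vc=[]
#2 0xd3→b26/s2 L1-HIT; vc=[]
#3 0xd5→b26/s2 L1-HIT; vc=[]
#4 0x42→b8/s0 MISS; vc=[]
#5 0x41→b8/s0 L1-HIT; vc=[]
#6 0xe3→b28/s0 MISS; vc=[8]
#7 0xd1→b26/s2 L1-HIT; vc=[8]
#8 0x51→b10/s2 MISS; vc=[8,26]
#9 0x51→b10/s2 L1-HIT; vc=[8,26]
#10 0xe4→b28/s0 L1-HIT; vc=[8,26]
#11 0x22→b4/s0 MISS; vc=[8,26,28]
#12 0x46→b8/s0 VC-HIT; vc=[4,26,28]
#13 0x21→b4/s0 VC-HIT; vc=[8,26,28]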